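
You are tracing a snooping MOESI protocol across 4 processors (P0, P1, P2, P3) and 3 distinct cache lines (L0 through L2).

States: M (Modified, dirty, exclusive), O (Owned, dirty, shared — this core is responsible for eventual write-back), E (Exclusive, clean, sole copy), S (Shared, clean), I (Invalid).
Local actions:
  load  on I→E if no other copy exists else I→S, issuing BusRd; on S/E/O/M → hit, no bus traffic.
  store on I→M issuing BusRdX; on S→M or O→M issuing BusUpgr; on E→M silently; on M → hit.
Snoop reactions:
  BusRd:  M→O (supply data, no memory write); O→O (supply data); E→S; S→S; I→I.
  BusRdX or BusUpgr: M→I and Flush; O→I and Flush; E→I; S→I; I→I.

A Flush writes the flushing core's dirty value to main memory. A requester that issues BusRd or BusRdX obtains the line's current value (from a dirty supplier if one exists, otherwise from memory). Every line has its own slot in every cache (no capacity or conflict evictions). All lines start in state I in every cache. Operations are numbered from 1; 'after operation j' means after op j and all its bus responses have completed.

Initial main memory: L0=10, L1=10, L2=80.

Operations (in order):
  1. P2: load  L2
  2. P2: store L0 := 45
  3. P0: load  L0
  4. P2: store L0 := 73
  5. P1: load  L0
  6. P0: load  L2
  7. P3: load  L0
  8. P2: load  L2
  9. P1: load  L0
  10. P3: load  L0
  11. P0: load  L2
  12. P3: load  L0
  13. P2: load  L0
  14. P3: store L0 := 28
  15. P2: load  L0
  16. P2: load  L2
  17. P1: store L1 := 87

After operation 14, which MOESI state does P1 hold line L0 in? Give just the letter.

state = I

  op1 P2: load  L2 → I/I/E/I on L2; bus BusRd; mem=80
  op2 P2: store L0 := 45 → I/I/M/I on L0; bus BusRdX; mem=10
  op3 P0: load  L0 → S/I/O/I on L0; bus BusRd; mem=10
  op4 P2: store L0 := 73 → I/I/M/I on L0; bus BusUpgr; mem=10
  op5 P1: load  L0 → I/S/O/I on L0; bus BusRd; mem=10
  op6 P0: load  L2 → S/I/S/I on L2; bus BusRd; mem=80
  op7 P3: load  L0 → I/S/O/S on L0; bus BusRd; mem=10
  op8 P2: load  L2 → S/I/S/I on L2; bus (none); mem=80
  op9 P1: load  L0 → I/S/O/S on L0; bus (none); mem=10
  op10 P3: load  L0 → I/S/O/S on L0; bus (none); mem=10
  op11 P0: load  L2 → S/I/S/I on L2; bus (none); mem=80
  op12 P3: load  L0 → I/S/O/S on L0; bus (none); mem=10
  op13 P2: load  L0 → I/S/O/S on L0; bus (none); mem=10
  op14 P3: store L0 := 28 → I/I/I/M on L0; bus BusUpgr Flush; mem=73
  op15 P2: load  L0 → I/I/S/O on L0; bus BusRd; mem=73
  op16 P2: load  L2 → S/I/S/I on L2; bus (none); mem=80
  op17 P1: store L1 := 87 → I/M/I/I on L1; bus BusRdX; mem=10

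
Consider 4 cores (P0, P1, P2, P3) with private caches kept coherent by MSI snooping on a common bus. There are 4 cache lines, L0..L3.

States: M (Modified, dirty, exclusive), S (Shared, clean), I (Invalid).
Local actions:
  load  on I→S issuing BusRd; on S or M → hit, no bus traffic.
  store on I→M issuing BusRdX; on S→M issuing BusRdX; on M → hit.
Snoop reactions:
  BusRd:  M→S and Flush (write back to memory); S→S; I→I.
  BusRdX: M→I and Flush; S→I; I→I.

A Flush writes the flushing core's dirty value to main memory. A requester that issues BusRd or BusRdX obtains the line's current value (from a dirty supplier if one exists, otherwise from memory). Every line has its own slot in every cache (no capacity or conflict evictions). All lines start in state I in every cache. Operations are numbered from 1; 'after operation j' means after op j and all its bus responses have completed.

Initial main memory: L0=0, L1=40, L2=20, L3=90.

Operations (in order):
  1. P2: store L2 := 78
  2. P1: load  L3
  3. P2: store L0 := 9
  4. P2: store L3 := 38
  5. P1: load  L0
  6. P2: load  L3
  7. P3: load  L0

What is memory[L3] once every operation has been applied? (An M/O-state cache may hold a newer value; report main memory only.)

1. P2: store L2 := 78  bus=[BusRdX]  L2: P0=I P1=I P2=M P3=I  mem[L2]=20
2. P1: load  L3  bus=[BusRd]  L3: P0=I P1=S P2=I P3=I  mem[L3]=90
3. P2: store L0 := 9  bus=[BusRdX]  L0: P0=I P1=I P2=M P3=I  mem[L0]=0
4. P2: store L3 := 38  bus=[BusRdX]  L3: P0=I P1=I P2=M P3=I  mem[L3]=90
5. P1: load  L0  bus=[BusRd,Flush]  L0: P0=I P1=S P2=S P3=I  mem[L0]=9
6. P2: load  L3  bus=[-]  L3: P0=I P1=I P2=M P3=I  mem[L3]=90
7. P3: load  L0  bus=[BusRd]  L0: P0=I P1=S P2=S P3=S  mem[L0]=9

memory[L3] = 90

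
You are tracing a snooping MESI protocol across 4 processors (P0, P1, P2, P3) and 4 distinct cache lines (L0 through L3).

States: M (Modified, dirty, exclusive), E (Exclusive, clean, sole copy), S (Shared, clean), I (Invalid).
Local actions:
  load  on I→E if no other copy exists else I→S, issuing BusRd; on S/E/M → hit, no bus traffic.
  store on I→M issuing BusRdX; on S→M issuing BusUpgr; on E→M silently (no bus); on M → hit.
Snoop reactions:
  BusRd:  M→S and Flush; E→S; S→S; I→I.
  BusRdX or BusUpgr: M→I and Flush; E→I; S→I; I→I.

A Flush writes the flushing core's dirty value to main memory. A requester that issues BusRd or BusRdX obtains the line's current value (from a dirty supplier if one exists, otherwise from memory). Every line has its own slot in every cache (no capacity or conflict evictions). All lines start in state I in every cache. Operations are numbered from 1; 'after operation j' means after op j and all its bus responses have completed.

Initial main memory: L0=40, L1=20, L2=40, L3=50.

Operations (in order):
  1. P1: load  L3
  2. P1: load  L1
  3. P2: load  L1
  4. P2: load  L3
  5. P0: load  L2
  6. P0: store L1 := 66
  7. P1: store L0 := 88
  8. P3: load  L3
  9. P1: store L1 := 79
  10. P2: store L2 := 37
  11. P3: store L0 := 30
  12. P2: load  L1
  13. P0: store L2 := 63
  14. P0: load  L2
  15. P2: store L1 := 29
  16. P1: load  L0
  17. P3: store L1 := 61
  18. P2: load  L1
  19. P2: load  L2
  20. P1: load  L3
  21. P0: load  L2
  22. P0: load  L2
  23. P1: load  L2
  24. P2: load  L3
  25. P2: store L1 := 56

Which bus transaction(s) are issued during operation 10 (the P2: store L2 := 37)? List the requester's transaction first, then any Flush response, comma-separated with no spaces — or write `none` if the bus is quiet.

bus = BusRdX

[1] P1: load  L3 | P0:I, P1:E(50), P2:I, P3:I | bus: BusRd
[2] P1: load  L1 | P0:I, P1:E(20), P2:I, P3:I | bus: BusRd
[3] P2: load  L1 | P0:I, P1:S(20), P2:S(20), P3:I | bus: BusRd
[4] P2: load  L3 | P0:I, P1:S(50), P2:S(50), P3:I | bus: BusRd
[5] P0: load  L2 | P0:E(40), P1:I, P2:I, P3:I | bus: BusRd
[6] P0: store L1 := 66 | P0:M(66), P1:I, P2:I, P3:I | bus: BusRdX
[7] P1: store L0 := 88 | P0:I, P1:M(88), P2:I, P3:I | bus: BusRdX
[8] P3: load  L3 | P0:I, P1:S(50), P2:S(50), P3:S(50) | bus: BusRd
[9] P1: store L1 := 79 | P0:I, P1:M(79), P2:I, P3:I | bus: BusRdX,Flush
[10] P2: store L2 := 37 | P0:I, P1:I, P2:M(37), P3:I | bus: BusRdX
[11] P3: store L0 := 30 | P0:I, P1:I, P2:I, P3:M(30) | bus: BusRdX,Flush
[12] P2: load  L1 | P0:I, P1:S(79), P2:S(79), P3:I | bus: BusRd,Flush
[13] P0: store L2 := 63 | P0:M(63), P1:I, P2:I, P3:I | bus: BusRdX,Flush
[14] P0: load  L2 | P0:M(63), P1:I, P2:I, P3:I | bus: none
[15] P2: store L1 := 29 | P0:I, P1:I, P2:M(29), P3:I | bus: BusUpgr
[16] P1: load  L0 | P0:I, P1:S(30), P2:I, P3:S(30) | bus: BusRd,Flush
[17] P3: store L1 := 61 | P0:I, P1:I, P2:I, P3:M(61) | bus: BusRdX,Flush
[18] P2: load  L1 | P0:I, P1:I, P2:S(61), P3:S(61) | bus: BusRd,Flush
[19] P2: load  L2 | P0:S(63), P1:I, P2:S(63), P3:I | bus: BusRd,Flush
[20] P1: load  L3 | P0:I, P1:S(50), P2:S(50), P3:S(50) | bus: none
[21] P0: load  L2 | P0:S(63), P1:I, P2:S(63), P3:I | bus: none
[22] P0: load  L2 | P0:S(63), P1:I, P2:S(63), P3:I | bus: none
[23] P1: load  L2 | P0:S(63), P1:S(63), P2:S(63), P3:I | bus: BusRd
[24] P2: load  L3 | P0:I, P1:S(50), P2:S(50), P3:S(50) | bus: none
[25] P2: store L1 := 56 | P0:I, P1:I, P2:M(56), P3:I | bus: BusUpgr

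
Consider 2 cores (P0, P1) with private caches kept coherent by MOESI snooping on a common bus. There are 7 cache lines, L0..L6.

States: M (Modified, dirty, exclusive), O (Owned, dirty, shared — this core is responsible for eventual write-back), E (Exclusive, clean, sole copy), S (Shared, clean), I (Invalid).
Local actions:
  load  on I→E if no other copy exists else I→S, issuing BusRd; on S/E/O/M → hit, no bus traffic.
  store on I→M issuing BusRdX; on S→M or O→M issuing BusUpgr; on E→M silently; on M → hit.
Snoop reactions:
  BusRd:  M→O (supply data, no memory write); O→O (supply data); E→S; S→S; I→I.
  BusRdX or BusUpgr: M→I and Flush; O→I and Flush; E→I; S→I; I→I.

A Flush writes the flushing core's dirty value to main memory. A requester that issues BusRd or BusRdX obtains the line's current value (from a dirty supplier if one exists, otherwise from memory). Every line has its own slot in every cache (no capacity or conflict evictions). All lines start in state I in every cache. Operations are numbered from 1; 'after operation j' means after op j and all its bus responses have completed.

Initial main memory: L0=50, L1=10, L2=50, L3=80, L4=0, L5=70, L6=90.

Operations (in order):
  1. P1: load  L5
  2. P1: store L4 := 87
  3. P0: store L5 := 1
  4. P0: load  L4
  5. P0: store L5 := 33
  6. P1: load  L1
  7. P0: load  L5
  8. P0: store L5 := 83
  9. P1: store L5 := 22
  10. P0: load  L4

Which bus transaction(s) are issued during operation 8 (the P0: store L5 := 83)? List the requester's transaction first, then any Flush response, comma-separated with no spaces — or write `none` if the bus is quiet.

bus = none

  op1 P1: load  L5 → I/E on L5; bus BusRd; mem=70
  op2 P1: store L4 := 87 → I/M on L4; bus BusRdX; mem=0
  op3 P0: store L5 := 1 → M/I on L5; bus BusRdX; mem=70
  op4 P0: load  L4 → S/O on L4; bus BusRd; mem=0
  op5 P0: store L5 := 33 → M/I on L5; bus (none); mem=70
  op6 P1: load  L1 → I/E on L1; bus BusRd; mem=10
  op7 P0: load  L5 → M/I on L5; bus (none); mem=70
  op8 P0: store L5 := 83 → M/I on L5; bus (none); mem=70
  op9 P1: store L5 := 22 → I/M on L5; bus BusRdX Flush; mem=83
  op10 P0: load  L4 → S/O on L4; bus (none); mem=0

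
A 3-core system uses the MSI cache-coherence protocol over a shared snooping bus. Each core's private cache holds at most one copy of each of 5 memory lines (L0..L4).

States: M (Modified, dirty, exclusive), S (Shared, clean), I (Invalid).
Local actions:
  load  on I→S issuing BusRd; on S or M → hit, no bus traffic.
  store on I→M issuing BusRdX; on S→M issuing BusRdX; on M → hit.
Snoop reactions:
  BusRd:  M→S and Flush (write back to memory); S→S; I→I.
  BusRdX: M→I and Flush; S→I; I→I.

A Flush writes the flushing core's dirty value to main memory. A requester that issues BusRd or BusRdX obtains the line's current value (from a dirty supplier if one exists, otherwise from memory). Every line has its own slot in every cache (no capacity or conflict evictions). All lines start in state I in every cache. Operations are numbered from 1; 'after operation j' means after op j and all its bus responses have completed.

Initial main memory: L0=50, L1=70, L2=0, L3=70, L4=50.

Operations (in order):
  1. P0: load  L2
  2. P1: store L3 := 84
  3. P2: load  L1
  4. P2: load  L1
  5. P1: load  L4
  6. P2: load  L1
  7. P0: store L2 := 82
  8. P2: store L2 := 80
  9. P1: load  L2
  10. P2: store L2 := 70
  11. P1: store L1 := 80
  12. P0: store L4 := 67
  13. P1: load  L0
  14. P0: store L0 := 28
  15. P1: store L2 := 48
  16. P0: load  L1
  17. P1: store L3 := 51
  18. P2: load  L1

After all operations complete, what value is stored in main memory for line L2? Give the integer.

[1] P0: load  L2 | P0:S(0), P1:I, P2:I | bus: BusRd
[2] P1: store L3 := 84 | P0:I, P1:M(84), P2:I | bus: BusRdX
[3] P2: load  L1 | P0:I, P1:I, P2:S(70) | bus: BusRd
[4] P2: load  L1 | P0:I, P1:I, P2:S(70) | bus: none
[5] P1: load  L4 | P0:I, P1:S(50), P2:I | bus: BusRd
[6] P2: load  L1 | P0:I, P1:I, P2:S(70) | bus: none
[7] P0: store L2 := 82 | P0:M(82), P1:I, P2:I | bus: BusRdX
[8] P2: store L2 := 80 | P0:I, P1:I, P2:M(80) | bus: BusRdX,Flush
[9] P1: load  L2 | P0:I, P1:S(80), P2:S(80) | bus: BusRd,Flush
[10] P2: store L2 := 70 | P0:I, P1:I, P2:M(70) | bus: BusRdX
[11] P1: store L1 := 80 | P0:I, P1:M(80), P2:I | bus: BusRdX
[12] P0: store L4 := 67 | P0:M(67), P1:I, P2:I | bus: BusRdX
[13] P1: load  L0 | P0:I, P1:S(50), P2:I | bus: BusRd
[14] P0: store L0 := 28 | P0:M(28), P1:I, P2:I | bus: BusRdX
[15] P1: store L2 := 48 | P0:I, P1:M(48), P2:I | bus: BusRdX,Flush
[16] P0: load  L1 | P0:S(80), P1:S(80), P2:I | bus: BusRd,Flush
[17] P1: store L3 := 51 | P0:I, P1:M(51), P2:I | bus: none
[18] P2: load  L1 | P0:S(80), P1:S(80), P2:S(80) | bus: BusRd

memory[L2] = 70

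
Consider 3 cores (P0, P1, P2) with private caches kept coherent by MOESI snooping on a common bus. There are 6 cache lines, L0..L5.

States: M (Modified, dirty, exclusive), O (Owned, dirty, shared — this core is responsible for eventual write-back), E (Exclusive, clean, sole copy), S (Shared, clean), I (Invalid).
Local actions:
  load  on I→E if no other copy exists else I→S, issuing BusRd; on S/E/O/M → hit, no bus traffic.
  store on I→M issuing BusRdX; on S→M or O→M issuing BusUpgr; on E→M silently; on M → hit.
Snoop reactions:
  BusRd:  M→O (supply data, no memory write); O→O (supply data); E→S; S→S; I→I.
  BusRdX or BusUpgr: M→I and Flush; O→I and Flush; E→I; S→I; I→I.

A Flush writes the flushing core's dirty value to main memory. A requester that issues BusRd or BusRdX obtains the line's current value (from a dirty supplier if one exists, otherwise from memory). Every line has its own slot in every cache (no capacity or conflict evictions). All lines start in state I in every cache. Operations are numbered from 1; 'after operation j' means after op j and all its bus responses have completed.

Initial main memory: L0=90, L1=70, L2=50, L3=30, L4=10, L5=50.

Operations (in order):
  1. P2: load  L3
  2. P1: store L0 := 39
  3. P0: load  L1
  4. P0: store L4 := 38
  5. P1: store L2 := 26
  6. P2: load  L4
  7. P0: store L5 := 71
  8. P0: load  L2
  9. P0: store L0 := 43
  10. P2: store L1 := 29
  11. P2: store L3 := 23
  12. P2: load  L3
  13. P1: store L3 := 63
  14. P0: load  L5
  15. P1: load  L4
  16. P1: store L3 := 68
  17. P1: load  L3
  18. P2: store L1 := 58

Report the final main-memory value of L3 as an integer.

step 1: P2: load  L3  ⟶  IIE  (L3)  txn=BusRd  M[L3]=30
step 2: P1: store L0 := 39  ⟶  IMI  (L0)  txn=BusRdX  M[L0]=90
step 3: P0: load  L1  ⟶  EII  (L1)  txn=BusRd  M[L1]=70
step 4: P0: store L4 := 38  ⟶  MII  (L4)  txn=BusRdX  M[L4]=10
step 5: P1: store L2 := 26  ⟶  IMI  (L2)  txn=BusRdX  M[L2]=50
step 6: P2: load  L4  ⟶  OIS  (L4)  txn=BusRd  M[L4]=10
step 7: P0: store L5 := 71  ⟶  MII  (L5)  txn=BusRdX  M[L5]=50
step 8: P0: load  L2  ⟶  SOI  (L2)  txn=BusRd  M[L2]=50
step 9: P0: store L0 := 43  ⟶  MII  (L0)  txn=BusRdX+Flush  M[L0]=39
step 10: P2: store L1 := 29  ⟶  IIM  (L1)  txn=BusRdX  M[L1]=70
step 11: P2: store L3 := 23  ⟶  IIM  (L3)  txn=∅  M[L3]=30
step 12: P2: load  L3  ⟶  IIM  (L3)  txn=∅  M[L3]=30
step 13: P1: store L3 := 63  ⟶  IMI  (L3)  txn=BusRdX+Flush  M[L3]=23
step 14: P0: load  L5  ⟶  MII  (L5)  txn=∅  M[L5]=50
step 15: P1: load  L4  ⟶  OSS  (L4)  txn=BusRd  M[L4]=10
step 16: P1: store L3 := 68  ⟶  IMI  (L3)  txn=∅  M[L3]=23
step 17: P1: load  L3  ⟶  IMI  (L3)  txn=∅  M[L3]=23
step 18: P2: store L1 := 58  ⟶  IIM  (L1)  txn=∅  M[L1]=70

memory[L3] = 23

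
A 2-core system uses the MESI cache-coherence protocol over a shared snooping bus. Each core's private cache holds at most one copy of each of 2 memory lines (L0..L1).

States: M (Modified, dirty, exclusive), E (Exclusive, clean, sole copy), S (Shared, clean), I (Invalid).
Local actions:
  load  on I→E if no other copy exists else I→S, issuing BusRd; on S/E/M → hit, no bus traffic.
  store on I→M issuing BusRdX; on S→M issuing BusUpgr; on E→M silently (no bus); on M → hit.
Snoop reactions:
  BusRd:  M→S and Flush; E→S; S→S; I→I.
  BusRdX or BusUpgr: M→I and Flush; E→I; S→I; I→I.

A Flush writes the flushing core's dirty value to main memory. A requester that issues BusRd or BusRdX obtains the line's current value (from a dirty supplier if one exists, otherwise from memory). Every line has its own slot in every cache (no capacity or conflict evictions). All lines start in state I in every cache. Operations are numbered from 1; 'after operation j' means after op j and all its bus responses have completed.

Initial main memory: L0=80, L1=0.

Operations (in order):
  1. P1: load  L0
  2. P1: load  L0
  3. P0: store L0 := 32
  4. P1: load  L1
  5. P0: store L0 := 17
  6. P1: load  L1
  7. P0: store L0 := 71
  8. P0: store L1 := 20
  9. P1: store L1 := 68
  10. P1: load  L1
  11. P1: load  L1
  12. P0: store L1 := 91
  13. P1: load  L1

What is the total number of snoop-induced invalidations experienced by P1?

invalidations = 3

step 1: P1: load  L0  ⟶  IE  (L0)  txn=BusRd  M[L0]=80
step 2: P1: load  L0  ⟶  IE  (L0)  txn=∅  M[L0]=80
step 3: P0: store L0 := 32  ⟶  MI  (L0)  txn=BusRdX  M[L0]=80
step 4: P1: load  L1  ⟶  IE  (L1)  txn=BusRd  M[L1]=0
step 5: P0: store L0 := 17  ⟶  MI  (L0)  txn=∅  M[L0]=80
step 6: P1: load  L1  ⟶  IE  (L1)  txn=∅  M[L1]=0
step 7: P0: store L0 := 71  ⟶  MI  (L0)  txn=∅  M[L0]=80
step 8: P0: store L1 := 20  ⟶  MI  (L1)  txn=BusRdX  M[L1]=0
step 9: P1: store L1 := 68  ⟶  IM  (L1)  txn=BusRdX+Flush  M[L1]=20
step 10: P1: load  L1  ⟶  IM  (L1)  txn=∅  M[L1]=20
step 11: P1: load  L1  ⟶  IM  (L1)  txn=∅  M[L1]=20
step 12: P0: store L1 := 91  ⟶  MI  (L1)  txn=BusRdX+Flush  M[L1]=68
step 13: P1: load  L1  ⟶  SS  (L1)  txn=BusRd+Flush  M[L1]=91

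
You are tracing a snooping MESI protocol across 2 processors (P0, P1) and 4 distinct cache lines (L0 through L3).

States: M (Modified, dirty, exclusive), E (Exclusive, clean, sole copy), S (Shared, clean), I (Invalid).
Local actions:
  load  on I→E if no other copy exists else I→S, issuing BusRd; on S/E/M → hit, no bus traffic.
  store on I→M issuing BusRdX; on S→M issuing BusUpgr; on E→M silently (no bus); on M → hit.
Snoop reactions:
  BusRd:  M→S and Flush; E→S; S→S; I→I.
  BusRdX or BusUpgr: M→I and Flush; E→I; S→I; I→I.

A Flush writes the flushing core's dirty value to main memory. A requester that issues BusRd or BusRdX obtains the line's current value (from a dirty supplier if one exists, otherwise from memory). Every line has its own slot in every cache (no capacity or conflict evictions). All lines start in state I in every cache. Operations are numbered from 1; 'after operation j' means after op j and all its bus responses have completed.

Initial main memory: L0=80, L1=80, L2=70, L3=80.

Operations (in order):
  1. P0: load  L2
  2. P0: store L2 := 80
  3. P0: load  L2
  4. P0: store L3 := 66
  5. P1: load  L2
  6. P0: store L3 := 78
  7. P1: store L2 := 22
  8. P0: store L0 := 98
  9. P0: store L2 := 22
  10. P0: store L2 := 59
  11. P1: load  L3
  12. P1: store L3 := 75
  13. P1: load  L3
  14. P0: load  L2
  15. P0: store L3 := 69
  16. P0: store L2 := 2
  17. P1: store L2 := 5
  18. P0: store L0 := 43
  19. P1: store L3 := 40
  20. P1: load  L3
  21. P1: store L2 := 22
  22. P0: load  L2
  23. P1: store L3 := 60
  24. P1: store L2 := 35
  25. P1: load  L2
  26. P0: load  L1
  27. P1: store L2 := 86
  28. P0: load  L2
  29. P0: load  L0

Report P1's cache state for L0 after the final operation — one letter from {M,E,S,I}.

1. P0: load  L2  bus=[BusRd]  L2: P0=E P1=I  mem[L2]=70
2. P0: store L2 := 80  bus=[-]  L2: P0=M P1=I  mem[L2]=70
3. P0: load  L2  bus=[-]  L2: P0=M P1=I  mem[L2]=70
4. P0: store L3 := 66  bus=[BusRdX]  L3: P0=M P1=I  mem[L3]=80
5. P1: load  L2  bus=[BusRd,Flush]  L2: P0=S P1=S  mem[L2]=80
6. P0: store L3 := 78  bus=[-]  L3: P0=M P1=I  mem[L3]=80
7. P1: store L2 := 22  bus=[BusUpgr]  L2: P0=I P1=M  mem[L2]=80
8. P0: store L0 := 98  bus=[BusRdX]  L0: P0=M P1=I  mem[L0]=80
9. P0: store L2 := 22  bus=[BusRdX,Flush]  L2: P0=M P1=I  mem[L2]=22
10. P0: store L2 := 59  bus=[-]  L2: P0=M P1=I  mem[L2]=22
11. P1: load  L3  bus=[BusRd,Flush]  L3: P0=S P1=S  mem[L3]=78
12. P1: store L3 := 75  bus=[BusUpgr]  L3: P0=I P1=M  mem[L3]=78
13. P1: load  L3  bus=[-]  L3: P0=I P1=M  mem[L3]=78
14. P0: load  L2  bus=[-]  L2: P0=M P1=I  mem[L2]=22
15. P0: store L3 := 69  bus=[BusRdX,Flush]  L3: P0=M P1=I  mem[L3]=75
16. P0: store L2 := 2  bus=[-]  L2: P0=M P1=I  mem[L2]=22
17. P1: store L2 := 5  bus=[BusRdX,Flush]  L2: P0=I P1=M  mem[L2]=2
18. P0: store L0 := 43  bus=[-]  L0: P0=M P1=I  mem[L0]=80
19. P1: store L3 := 40  bus=[BusRdX,Flush]  L3: P0=I P1=M  mem[L3]=69
20. P1: load  L3  bus=[-]  L3: P0=I P1=M  mem[L3]=69
21. P1: store L2 := 22  bus=[-]  L2: P0=I P1=M  mem[L2]=2
22. P0: load  L2  bus=[BusRd,Flush]  L2: P0=S P1=S  mem[L2]=22
23. P1: store L3 := 60  bus=[-]  L3: P0=I P1=M  mem[L3]=69
24. P1: store L2 := 35  bus=[BusUpgr]  L2: P0=I P1=M  mem[L2]=22
25. P1: load  L2  bus=[-]  L2: P0=I P1=M  mem[L2]=22
26. P0: load  L1  bus=[BusRd]  L1: P0=E P1=I  mem[L1]=80
27. P1: store L2 := 86  bus=[-]  L2: P0=I P1=M  mem[L2]=22
28. P0: load  L2  bus=[BusRd,Flush]  L2: P0=S P1=S  mem[L2]=86
29. P0: load  L0  bus=[-]  L0: P0=M P1=I  mem[L0]=80

state = I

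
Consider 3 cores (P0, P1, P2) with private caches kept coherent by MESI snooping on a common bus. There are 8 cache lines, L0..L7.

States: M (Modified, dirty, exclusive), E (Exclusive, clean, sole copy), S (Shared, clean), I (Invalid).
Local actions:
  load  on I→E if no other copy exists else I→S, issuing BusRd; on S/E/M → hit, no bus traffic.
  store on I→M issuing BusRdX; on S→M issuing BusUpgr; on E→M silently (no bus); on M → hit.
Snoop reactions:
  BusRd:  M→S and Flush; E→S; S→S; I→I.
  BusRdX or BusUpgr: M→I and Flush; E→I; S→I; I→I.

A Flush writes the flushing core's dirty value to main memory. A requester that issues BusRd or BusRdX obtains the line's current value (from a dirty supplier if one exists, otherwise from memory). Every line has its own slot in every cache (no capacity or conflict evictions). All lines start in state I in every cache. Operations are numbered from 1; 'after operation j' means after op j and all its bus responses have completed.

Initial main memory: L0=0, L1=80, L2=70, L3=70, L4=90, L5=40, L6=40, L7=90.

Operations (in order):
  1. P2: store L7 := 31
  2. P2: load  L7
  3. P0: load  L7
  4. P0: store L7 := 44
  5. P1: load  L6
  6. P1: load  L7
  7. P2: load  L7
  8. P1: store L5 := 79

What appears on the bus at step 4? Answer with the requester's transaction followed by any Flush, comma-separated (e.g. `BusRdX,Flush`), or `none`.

  op1 P2: store L7 := 31 → I/I/M on L7; bus BusRdX; mem=90
  op2 P2: load  L7 → I/I/M on L7; bus (none); mem=90
  op3 P0: load  L7 → S/I/S on L7; bus BusRd Flush; mem=31
  op4 P0: store L7 := 44 → M/I/I on L7; bus BusUpgr; mem=31
  op5 P1: load  L6 → I/E/I on L6; bus BusRd; mem=40
  op6 P1: load  L7 → S/S/I on L7; bus BusRd Flush; mem=44
  op7 P2: load  L7 → S/S/S on L7; bus BusRd; mem=44
  op8 P1: store L5 := 79 → I/M/I on L5; bus BusRdX; mem=40

bus = BusUpgr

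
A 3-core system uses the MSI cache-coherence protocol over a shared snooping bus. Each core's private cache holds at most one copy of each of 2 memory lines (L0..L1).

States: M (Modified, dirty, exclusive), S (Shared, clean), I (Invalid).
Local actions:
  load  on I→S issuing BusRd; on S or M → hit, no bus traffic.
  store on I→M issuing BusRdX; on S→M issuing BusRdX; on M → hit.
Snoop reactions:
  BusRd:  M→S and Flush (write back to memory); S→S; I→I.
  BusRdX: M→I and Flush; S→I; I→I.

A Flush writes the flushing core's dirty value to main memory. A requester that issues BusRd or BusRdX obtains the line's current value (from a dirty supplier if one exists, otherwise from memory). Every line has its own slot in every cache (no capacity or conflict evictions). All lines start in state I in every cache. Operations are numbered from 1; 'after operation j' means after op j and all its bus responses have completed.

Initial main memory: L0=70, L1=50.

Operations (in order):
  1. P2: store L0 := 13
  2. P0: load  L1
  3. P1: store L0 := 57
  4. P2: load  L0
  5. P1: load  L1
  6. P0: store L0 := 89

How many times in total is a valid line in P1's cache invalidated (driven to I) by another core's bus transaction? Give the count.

invalidations = 1

  op1 P2: store L0 := 13 → I/I/M on L0; bus BusRdX; mem=70
  op2 P0: load  L1 → S/I/I on L1; bus BusRd; mem=50
  op3 P1: store L0 := 57 → I/M/I on L0; bus BusRdX Flush; mem=13
  op4 P2: load  L0 → I/S/S on L0; bus BusRd Flush; mem=57
  op5 P1: load  L1 → S/S/I on L1; bus BusRd; mem=50
  op6 P0: store L0 := 89 → M/I/I on L0; bus BusRdX; mem=57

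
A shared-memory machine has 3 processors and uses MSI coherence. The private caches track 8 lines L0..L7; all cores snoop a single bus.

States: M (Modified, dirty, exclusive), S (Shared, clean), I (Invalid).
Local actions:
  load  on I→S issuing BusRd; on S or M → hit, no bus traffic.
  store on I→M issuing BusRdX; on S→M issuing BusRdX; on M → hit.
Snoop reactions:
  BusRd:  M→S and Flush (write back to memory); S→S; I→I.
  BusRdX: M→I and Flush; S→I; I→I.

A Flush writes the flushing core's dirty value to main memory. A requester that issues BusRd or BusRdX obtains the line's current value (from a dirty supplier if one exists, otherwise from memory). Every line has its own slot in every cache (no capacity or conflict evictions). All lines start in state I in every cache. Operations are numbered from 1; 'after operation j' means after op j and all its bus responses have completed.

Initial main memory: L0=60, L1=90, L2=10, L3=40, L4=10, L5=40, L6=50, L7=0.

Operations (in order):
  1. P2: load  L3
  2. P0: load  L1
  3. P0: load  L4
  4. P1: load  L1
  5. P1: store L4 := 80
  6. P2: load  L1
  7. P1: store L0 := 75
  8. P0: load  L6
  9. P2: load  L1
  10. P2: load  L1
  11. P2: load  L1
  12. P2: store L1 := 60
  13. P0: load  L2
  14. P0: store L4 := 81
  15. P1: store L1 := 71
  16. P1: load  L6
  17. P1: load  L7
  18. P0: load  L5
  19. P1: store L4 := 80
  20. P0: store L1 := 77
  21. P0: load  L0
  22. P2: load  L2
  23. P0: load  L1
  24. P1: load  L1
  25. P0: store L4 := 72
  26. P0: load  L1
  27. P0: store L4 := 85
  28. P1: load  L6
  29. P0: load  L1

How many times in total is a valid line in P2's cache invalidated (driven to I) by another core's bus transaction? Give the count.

invalidations = 1

1. P2: load  L3  bus=[BusRd]  L3: P0=I P1=I P2=S  mem[L3]=40
2. P0: load  L1  bus=[BusRd]  L1: P0=S P1=I P2=I  mem[L1]=90
3. P0: load  L4  bus=[BusRd]  L4: P0=S P1=I P2=I  mem[L4]=10
4. P1: load  L1  bus=[BusRd]  L1: P0=S P1=S P2=I  mem[L1]=90
5. P1: store L4 := 80  bus=[BusRdX]  L4: P0=I P1=M P2=I  mem[L4]=10
6. P2: load  L1  bus=[BusRd]  L1: P0=S P1=S P2=S  mem[L1]=90
7. P1: store L0 := 75  bus=[BusRdX]  L0: P0=I P1=M P2=I  mem[L0]=60
8. P0: load  L6  bus=[BusRd]  L6: P0=S P1=I P2=I  mem[L6]=50
9. P2: load  L1  bus=[-]  L1: P0=S P1=S P2=S  mem[L1]=90
10. P2: load  L1  bus=[-]  L1: P0=S P1=S P2=S  mem[L1]=90
11. P2: load  L1  bus=[-]  L1: P0=S P1=S P2=S  mem[L1]=90
12. P2: store L1 := 60  bus=[BusRdX]  L1: P0=I P1=I P2=M  mem[L1]=90
13. P0: load  L2  bus=[BusRd]  L2: P0=S P1=I P2=I  mem[L2]=10
14. P0: store L4 := 81  bus=[BusRdX,Flush]  L4: P0=M P1=I P2=I  mem[L4]=80
15. P1: store L1 := 71  bus=[BusRdX,Flush]  L1: P0=I P1=M P2=I  mem[L1]=60
16. P1: load  L6  bus=[BusRd]  L6: P0=S P1=S P2=I  mem[L6]=50
17. P1: load  L7  bus=[BusRd]  L7: P0=I P1=S P2=I  mem[L7]=0
18. P0: load  L5  bus=[BusRd]  L5: P0=S P1=I P2=I  mem[L5]=40
19. P1: store L4 := 80  bus=[BusRdX,Flush]  L4: P0=I P1=M P2=I  mem[L4]=81
20. P0: store L1 := 77  bus=[BusRdX,Flush]  L1: P0=M P1=I P2=I  mem[L1]=71
21. P0: load  L0  bus=[BusRd,Flush]  L0: P0=S P1=S P2=I  mem[L0]=75
22. P2: load  L2  bus=[BusRd]  L2: P0=S P1=I P2=S  mem[L2]=10
23. P0: load  L1  bus=[-]  L1: P0=M P1=I P2=I  mem[L1]=71
24. P1: load  L1  bus=[BusRd,Flush]  L1: P0=S P1=S P2=I  mem[L1]=77
25. P0: store L4 := 72  bus=[BusRdX,Flush]  L4: P0=M P1=I P2=I  mem[L4]=80
26. P0: load  L1  bus=[-]  L1: P0=S P1=S P2=I  mem[L1]=77
27. P0: store L4 := 85  bus=[-]  L4: P0=M P1=I P2=I  mem[L4]=80
28. P1: load  L6  bus=[-]  L6: P0=S P1=S P2=I  mem[L6]=50
29. P0: load  L1  bus=[-]  L1: P0=S P1=S P2=I  mem[L1]=77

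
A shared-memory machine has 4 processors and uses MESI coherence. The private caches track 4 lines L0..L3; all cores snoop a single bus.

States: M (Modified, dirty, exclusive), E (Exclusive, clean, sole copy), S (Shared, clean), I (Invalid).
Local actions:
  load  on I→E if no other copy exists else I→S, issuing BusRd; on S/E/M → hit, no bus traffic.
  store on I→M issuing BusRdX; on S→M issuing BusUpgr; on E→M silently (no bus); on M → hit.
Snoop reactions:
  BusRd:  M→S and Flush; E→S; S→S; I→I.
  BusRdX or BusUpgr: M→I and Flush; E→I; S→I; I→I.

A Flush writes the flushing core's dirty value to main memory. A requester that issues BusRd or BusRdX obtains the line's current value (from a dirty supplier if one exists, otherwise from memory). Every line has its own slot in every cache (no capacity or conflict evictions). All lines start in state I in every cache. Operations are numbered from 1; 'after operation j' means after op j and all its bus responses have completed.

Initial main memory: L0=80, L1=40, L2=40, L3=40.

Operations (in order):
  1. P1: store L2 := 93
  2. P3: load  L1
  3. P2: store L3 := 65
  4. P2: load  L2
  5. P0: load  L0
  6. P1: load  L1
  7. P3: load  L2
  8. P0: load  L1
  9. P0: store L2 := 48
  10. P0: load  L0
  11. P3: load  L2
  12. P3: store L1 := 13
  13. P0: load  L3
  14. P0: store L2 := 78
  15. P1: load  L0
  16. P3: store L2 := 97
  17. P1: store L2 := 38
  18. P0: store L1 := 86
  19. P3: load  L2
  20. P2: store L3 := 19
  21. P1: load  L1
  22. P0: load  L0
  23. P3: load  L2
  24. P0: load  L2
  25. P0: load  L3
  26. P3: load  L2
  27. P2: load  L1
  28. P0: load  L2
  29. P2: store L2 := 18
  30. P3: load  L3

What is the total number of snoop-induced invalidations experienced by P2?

invalidations = 1

  op1 P1: store L2 := 93 → I/M/I/I on L2; bus BusRdX; mem=40
  op2 P3: load  L1 → I/I/I/E on L1; bus BusRd; mem=40
  op3 P2: store L3 := 65 → I/I/M/I on L3; bus BusRdX; mem=40
  op4 P2: load  L2 → I/S/S/I on L2; bus BusRd Flush; mem=93
  op5 P0: load  L0 → E/I/I/I on L0; bus BusRd; mem=80
  op6 P1: load  L1 → I/S/I/S on L1; bus BusRd; mem=40
  op7 P3: load  L2 → I/S/S/S on L2; bus BusRd; mem=93
  op8 P0: load  L1 → S/S/I/S on L1; bus BusRd; mem=40
  op9 P0: store L2 := 48 → M/I/I/I on L2; bus BusRdX; mem=93
  op10 P0: load  L0 → E/I/I/I on L0; bus (none); mem=80
  op11 P3: load  L2 → S/I/I/S on L2; bus BusRd Flush; mem=48
  op12 P3: store L1 := 13 → I/I/I/M on L1; bus BusUpgr; mem=40
  op13 P0: load  L3 → S/I/S/I on L3; bus BusRd Flush; mem=65
  op14 P0: store L2 := 78 → M/I/I/I on L2; bus BusUpgr; mem=48
  op15 P1: load  L0 → S/S/I/I on L0; bus BusRd; mem=80
  op16 P3: store L2 := 97 → I/I/I/M on L2; bus BusRdX Flush; mem=78
  op17 P1: store L2 := 38 → I/M/I/I on L2; bus BusRdX Flush; mem=97
  op18 P0: store L1 := 86 → M/I/I/I on L1; bus BusRdX Flush; mem=13
  op19 P3: load  L2 → I/S/I/S on L2; bus BusRd Flush; mem=38
  op20 P2: store L3 := 19 → I/I/M/I on L3; bus BusUpgr; mem=65
  op21 P1: load  L1 → S/S/I/I on L1; bus BusRd Flush; mem=86
  op22 P0: load  L0 → S/S/I/I on L0; bus (none); mem=80
  op23 P3: load  L2 → I/S/I/S on L2; bus (none); mem=38
  op24 P0: load  L2 → S/S/I/S on L2; bus BusRd; mem=38
  op25 P0: load  L3 → S/I/S/I on L3; bus BusRd Flush; mem=19
  op26 P3: load  L2 → S/S/I/S on L2; bus (none); mem=38
  op27 P2: load  L1 → S/S/S/I on L1; bus BusRd; mem=86
  op28 P0: load  L2 → S/S/I/S on L2; bus (none); mem=38
  op29 P2: store L2 := 18 → I/I/M/I on L2; bus BusRdX; mem=38
  op30 P3: load  L3 → S/I/S/S on L3; bus BusRd; mem=19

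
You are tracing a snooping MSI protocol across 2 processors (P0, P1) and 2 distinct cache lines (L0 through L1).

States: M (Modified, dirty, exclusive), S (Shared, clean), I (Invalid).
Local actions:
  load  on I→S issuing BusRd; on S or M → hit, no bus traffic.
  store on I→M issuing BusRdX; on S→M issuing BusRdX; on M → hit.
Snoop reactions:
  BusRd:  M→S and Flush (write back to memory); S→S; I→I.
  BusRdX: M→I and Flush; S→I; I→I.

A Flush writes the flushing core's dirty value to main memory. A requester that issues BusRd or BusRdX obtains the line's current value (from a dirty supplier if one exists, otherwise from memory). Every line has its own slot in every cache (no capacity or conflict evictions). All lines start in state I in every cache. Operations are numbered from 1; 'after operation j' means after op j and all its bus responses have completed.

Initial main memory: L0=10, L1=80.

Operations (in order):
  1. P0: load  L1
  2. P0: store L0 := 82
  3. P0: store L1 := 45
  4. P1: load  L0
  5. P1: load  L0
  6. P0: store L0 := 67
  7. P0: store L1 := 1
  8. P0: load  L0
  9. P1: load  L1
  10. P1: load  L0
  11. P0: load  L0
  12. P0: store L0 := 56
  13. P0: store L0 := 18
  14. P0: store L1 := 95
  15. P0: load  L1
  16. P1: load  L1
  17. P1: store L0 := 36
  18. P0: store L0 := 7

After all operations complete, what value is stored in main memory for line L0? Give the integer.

  op1 P0: load  L1 → S/I on L1; bus BusRd; mem=80
  op2 P0: store L0 := 82 → M/I on L0; bus BusRdX; mem=10
  op3 P0: store L1 := 45 → M/I on L1; bus BusRdX; mem=80
  op4 P1: load  L0 → S/S on L0; bus BusRd Flush; mem=82
  op5 P1: load  L0 → S/S on L0; bus (none); mem=82
  op6 P0: store L0 := 67 → M/I on L0; bus BusRdX; mem=82
  op7 P0: store L1 := 1 → M/I on L1; bus (none); mem=80
  op8 P0: load  L0 → M/I on L0; bus (none); mem=82
  op9 P1: load  L1 → S/S on L1; bus BusRd Flush; mem=1
  op10 P1: load  L0 → S/S on L0; bus BusRd Flush; mem=67
  op11 P0: load  L0 → S/S on L0; bus (none); mem=67
  op12 P0: store L0 := 56 → M/I on L0; bus BusRdX; mem=67
  op13 P0: store L0 := 18 → M/I on L0; bus (none); mem=67
  op14 P0: store L1 := 95 → M/I on L1; bus BusRdX; mem=1
  op15 P0: load  L1 → M/I on L1; bus (none); mem=1
  op16 P1: load  L1 → S/S on L1; bus BusRd Flush; mem=95
  op17 P1: store L0 := 36 → I/M on L0; bus BusRdX Flush; mem=18
  op18 P0: store L0 := 7 → M/I on L0; bus BusRdX Flush; mem=36

memory[L0] = 36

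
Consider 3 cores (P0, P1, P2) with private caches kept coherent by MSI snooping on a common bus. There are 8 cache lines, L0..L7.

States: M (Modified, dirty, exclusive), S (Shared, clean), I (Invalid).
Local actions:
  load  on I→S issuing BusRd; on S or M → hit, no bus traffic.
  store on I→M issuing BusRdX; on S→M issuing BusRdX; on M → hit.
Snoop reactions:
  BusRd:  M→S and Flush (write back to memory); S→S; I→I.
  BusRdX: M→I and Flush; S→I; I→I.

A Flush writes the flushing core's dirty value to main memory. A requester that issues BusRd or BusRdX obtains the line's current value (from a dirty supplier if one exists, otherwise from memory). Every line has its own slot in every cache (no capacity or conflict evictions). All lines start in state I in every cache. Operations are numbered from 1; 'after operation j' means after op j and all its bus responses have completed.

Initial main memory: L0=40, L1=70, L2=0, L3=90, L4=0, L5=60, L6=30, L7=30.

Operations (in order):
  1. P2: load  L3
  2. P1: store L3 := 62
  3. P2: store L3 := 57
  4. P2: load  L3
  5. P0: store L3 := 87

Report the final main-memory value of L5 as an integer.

[1] P2: load  L3 | P0:I, P1:I, P2:S(90) | bus: BusRd
[2] P1: store L3 := 62 | P0:I, P1:M(62), P2:I | bus: BusRdX
[3] P2: store L3 := 57 | P0:I, P1:I, P2:M(57) | bus: BusRdX,Flush
[4] P2: load  L3 | P0:I, P1:I, P2:M(57) | bus: none
[5] P0: store L3 := 87 | P0:M(87), P1:I, P2:I | bus: BusRdX,Flush

memory[L5] = 60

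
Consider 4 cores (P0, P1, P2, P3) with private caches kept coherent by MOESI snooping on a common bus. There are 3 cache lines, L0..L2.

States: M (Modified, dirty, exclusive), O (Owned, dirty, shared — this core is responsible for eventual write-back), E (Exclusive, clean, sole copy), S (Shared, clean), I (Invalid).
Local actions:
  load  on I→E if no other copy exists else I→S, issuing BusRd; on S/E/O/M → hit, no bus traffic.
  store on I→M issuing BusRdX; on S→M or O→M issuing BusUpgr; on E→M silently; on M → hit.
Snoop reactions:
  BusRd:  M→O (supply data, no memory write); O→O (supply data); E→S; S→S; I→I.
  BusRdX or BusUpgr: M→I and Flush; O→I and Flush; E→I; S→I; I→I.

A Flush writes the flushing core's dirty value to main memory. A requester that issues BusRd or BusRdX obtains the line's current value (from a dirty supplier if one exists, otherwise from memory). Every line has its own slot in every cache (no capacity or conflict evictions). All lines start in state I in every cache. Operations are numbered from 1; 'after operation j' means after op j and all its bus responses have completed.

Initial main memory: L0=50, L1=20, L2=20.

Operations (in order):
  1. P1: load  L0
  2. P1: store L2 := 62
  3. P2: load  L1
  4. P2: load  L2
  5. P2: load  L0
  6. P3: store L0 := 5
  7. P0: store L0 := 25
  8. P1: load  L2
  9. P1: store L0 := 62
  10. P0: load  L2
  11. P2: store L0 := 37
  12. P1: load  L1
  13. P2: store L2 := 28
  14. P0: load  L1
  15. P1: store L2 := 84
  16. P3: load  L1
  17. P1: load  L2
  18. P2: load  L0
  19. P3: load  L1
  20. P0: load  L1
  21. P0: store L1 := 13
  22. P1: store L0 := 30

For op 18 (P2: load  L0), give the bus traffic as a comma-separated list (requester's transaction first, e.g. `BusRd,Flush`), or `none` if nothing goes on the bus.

bus = none

step 1: P1: load  L0  ⟶  IEII  (L0)  txn=BusRd  M[L0]=50
step 2: P1: store L2 := 62  ⟶  IMII  (L2)  txn=BusRdX  M[L2]=20
step 3: P2: load  L1  ⟶  IIEI  (L1)  txn=BusRd  M[L1]=20
step 4: P2: load  L2  ⟶  IOSI  (L2)  txn=BusRd  M[L2]=20
step 5: P2: load  L0  ⟶  ISSI  (L0)  txn=BusRd  M[L0]=50
step 6: P3: store L0 := 5  ⟶  IIIM  (L0)  txn=BusRdX  M[L0]=50
step 7: P0: store L0 := 25  ⟶  MIII  (L0)  txn=BusRdX+Flush  M[L0]=5
step 8: P1: load  L2  ⟶  IOSI  (L2)  txn=∅  M[L2]=20
step 9: P1: store L0 := 62  ⟶  IMII  (L0)  txn=BusRdX+Flush  M[L0]=25
step 10: P0: load  L2  ⟶  SOSI  (L2)  txn=BusRd  M[L2]=20
step 11: P2: store L0 := 37  ⟶  IIMI  (L0)  txn=BusRdX+Flush  M[L0]=62
step 12: P1: load  L1  ⟶  ISSI  (L1)  txn=BusRd  M[L1]=20
step 13: P2: store L2 := 28  ⟶  IIMI  (L2)  txn=BusUpgr+Flush  M[L2]=62
step 14: P0: load  L1  ⟶  SSSI  (L1)  txn=BusRd  M[L1]=20
step 15: P1: store L2 := 84  ⟶  IMII  (L2)  txn=BusRdX+Flush  M[L2]=28
step 16: P3: load  L1  ⟶  SSSS  (L1)  txn=BusRd  M[L1]=20
step 17: P1: load  L2  ⟶  IMII  (L2)  txn=∅  M[L2]=28
step 18: P2: load  L0  ⟶  IIMI  (L0)  txn=∅  M[L0]=62
step 19: P3: load  L1  ⟶  SSSS  (L1)  txn=∅  M[L1]=20
step 20: P0: load  L1  ⟶  SSSS  (L1)  txn=∅  M[L1]=20
step 21: P0: store L1 := 13  ⟶  MIII  (L1)  txn=BusUpgr  M[L1]=20
step 22: P1: store L0 := 30  ⟶  IMII  (L0)  txn=BusRdX+Flush  M[L0]=37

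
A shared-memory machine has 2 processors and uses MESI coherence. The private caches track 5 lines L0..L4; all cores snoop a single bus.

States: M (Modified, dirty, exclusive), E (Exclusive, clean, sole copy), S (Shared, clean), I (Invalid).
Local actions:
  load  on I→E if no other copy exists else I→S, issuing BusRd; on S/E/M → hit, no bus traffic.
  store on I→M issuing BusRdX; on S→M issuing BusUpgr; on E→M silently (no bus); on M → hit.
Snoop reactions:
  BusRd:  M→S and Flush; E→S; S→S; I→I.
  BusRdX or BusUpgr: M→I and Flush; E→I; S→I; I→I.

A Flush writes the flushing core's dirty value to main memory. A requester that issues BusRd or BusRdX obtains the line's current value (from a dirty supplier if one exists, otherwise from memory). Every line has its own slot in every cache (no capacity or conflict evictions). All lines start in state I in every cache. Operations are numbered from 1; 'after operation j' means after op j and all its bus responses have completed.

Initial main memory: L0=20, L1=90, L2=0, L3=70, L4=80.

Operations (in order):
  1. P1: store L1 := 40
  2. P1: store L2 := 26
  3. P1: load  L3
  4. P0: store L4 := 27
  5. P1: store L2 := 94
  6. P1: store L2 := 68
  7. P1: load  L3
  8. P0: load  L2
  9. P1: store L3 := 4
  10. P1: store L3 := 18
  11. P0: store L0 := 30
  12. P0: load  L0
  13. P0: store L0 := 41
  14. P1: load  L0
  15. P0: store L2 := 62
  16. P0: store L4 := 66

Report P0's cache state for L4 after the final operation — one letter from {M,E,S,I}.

step 1: P1: store L1 := 40  ⟶  IM  (L1)  txn=BusRdX  M[L1]=90
step 2: P1: store L2 := 26  ⟶  IM  (L2)  txn=BusRdX  M[L2]=0
step 3: P1: load  L3  ⟶  IE  (L3)  txn=BusRd  M[L3]=70
step 4: P0: store L4 := 27  ⟶  MI  (L4)  txn=BusRdX  M[L4]=80
step 5: P1: store L2 := 94  ⟶  IM  (L2)  txn=∅  M[L2]=0
step 6: P1: store L2 := 68  ⟶  IM  (L2)  txn=∅  M[L2]=0
step 7: P1: load  L3  ⟶  IE  (L3)  txn=∅  M[L3]=70
step 8: P0: load  L2  ⟶  SS  (L2)  txn=BusRd+Flush  M[L2]=68
step 9: P1: store L3 := 4  ⟶  IM  (L3)  txn=∅  M[L3]=70
step 10: P1: store L3 := 18  ⟶  IM  (L3)  txn=∅  M[L3]=70
step 11: P0: store L0 := 30  ⟶  MI  (L0)  txn=BusRdX  M[L0]=20
step 12: P0: load  L0  ⟶  MI  (L0)  txn=∅  M[L0]=20
step 13: P0: store L0 := 41  ⟶  MI  (L0)  txn=∅  M[L0]=20
step 14: P1: load  L0  ⟶  SS  (L0)  txn=BusRd+Flush  M[L0]=41
step 15: P0: store L2 := 62  ⟶  MI  (L2)  txn=BusUpgr  M[L2]=68
step 16: P0: store L4 := 66  ⟶  MI  (L4)  txn=∅  M[L4]=80

state = M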